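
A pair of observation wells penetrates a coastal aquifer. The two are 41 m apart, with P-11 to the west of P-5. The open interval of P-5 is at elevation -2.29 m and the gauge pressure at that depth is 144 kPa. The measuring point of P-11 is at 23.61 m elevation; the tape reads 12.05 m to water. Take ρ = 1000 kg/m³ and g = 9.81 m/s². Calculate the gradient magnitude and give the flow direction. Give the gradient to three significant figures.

Pressure head at P-5: ψ = P/(ρg) = 144×1000 / (1000 × 9.81) = 14.68 m.
Total head at P-5: h = z + ψ = -2.29 + 14.68 = 12.39 m.
Total head at P-11: h = 23.61 − 12.05 = 11.56 m.
Head difference: h(P-5) − h(P-11) = 12.39 − 11.56 = 0.83 m.
Hydraulic gradient: i = |Δh| / L = 0.83 / 41 = 0.0202.
Flow is from higher to lower head: from P-5 toward P-11, i.e. toward the west.

i ≈ 0.0202; groundwater flows toward the west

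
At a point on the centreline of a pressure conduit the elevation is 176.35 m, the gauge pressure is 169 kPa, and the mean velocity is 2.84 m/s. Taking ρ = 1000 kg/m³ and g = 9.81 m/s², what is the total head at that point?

Pressure head ψ = P/(ρg) = 169×1000 / (1000 × 9.81) = 17.23 m.
Velocity head = v²/(2g) = 2.84² / (2 × 9.81) = 0.411 m.
h = z + ψ + v²/(2g) = 176.35 + 17.23 + 0.411 = 193.99 m.

h ≈ 193.99 m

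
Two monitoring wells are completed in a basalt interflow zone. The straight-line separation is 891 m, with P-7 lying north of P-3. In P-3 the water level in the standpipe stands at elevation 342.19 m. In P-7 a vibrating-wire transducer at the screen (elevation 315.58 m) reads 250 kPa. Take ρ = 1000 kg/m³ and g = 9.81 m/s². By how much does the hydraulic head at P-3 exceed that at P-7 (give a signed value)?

Total head at P-3: h = 342.19 m (water level in the piezometer is the total head).
Pressure head at P-7: ψ = P/(ρg) = 250×1000 / (1000 × 9.81) = 25.48 m.
Total head at P-7: h = z + ψ = 315.58 + 25.48 = 341.06 m.
Head difference: h(P-3) − h(P-7) = 342.19 − 341.06 = 1.13 m.

Δh ≈ 1.13 m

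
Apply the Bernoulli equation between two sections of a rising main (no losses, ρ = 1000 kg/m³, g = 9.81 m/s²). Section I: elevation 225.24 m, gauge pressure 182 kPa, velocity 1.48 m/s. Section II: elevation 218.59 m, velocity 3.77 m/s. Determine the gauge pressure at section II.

P₂ ≈ 241 kPa

Pressure head at I: ψ₁ = P₁/(ρg) = 182×1000 / (1000 × 9.81) = 18.55 m.
Velocity heads: v₁²/2g = 1.48²/19.62 = 0.112 m; v₂²/2g = 3.77²/19.62 = 0.724 m.
Total head H = z₁ + ψ₁ + v₁²/2g = 225.24 + 18.55 + 0.112 = 243.90 m.
ψ₂ = H − z₂ − v₂²/2g = 243.90 − 218.59 − 0.724 = 24.59 m.
P₂ = ρgψ₂ = 1000 × 9.81 × 24.59 ≈ 241 kPa.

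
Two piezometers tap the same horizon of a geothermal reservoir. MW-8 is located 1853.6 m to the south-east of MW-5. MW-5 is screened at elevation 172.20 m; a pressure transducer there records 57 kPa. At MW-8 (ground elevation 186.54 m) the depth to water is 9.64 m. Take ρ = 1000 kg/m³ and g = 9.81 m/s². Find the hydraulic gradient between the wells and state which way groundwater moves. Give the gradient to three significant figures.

i ≈ 0.000599; groundwater flows toward the south-east

Pressure head at MW-5: ψ = P/(ρg) = 57×1000 / (1000 × 9.81) = 5.81 m.
Total head at MW-5: h = z + ψ = 172.20 + 5.81 = 178.01 m.
Total head at MW-8: h = 186.54 − 9.64 = 176.90 m.
Head difference: h(MW-5) − h(MW-8) = 178.01 − 176.90 = 1.11 m.
Hydraulic gradient: i = |Δh| / L = 1.11 / 1853.6 = 0.000599.
Flow is from higher to lower head: from MW-5 toward MW-8, i.e. toward the south-east.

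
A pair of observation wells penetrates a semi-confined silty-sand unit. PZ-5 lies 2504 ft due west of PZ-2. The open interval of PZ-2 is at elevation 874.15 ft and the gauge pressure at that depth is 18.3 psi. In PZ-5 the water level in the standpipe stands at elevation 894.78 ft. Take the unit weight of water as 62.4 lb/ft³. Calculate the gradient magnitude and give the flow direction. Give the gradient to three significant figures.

i ≈ 0.00863; groundwater flows toward the west

Pressure head at PZ-2: ψ = 144·P/γ = 144 × 18.3 / 62.4 = 42.23 ft.
Total head at PZ-2: h = z + ψ = 874.15 + 42.23 = 916.38 ft.
Total head at PZ-5: h = 894.78 ft (water level in the piezometer is the total head).
Head difference: h(PZ-2) − h(PZ-5) = 916.38 − 894.78 = 21.60 ft.
Hydraulic gradient: i = |Δh| / L = 21.60 / 2504 = 0.00863.
Flow is from higher to lower head: from PZ-2 toward PZ-5, i.e. toward the west.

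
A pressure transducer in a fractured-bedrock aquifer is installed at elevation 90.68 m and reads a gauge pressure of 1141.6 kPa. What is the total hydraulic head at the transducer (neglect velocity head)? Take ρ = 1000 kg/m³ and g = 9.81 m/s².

h ≈ 207.05 m

ψ = P/(ρg) = 1141.6×1000 / (1000 × 9.81) = 116.37 m.
h = z + ψ = 90.68 + 116.37 = 207.05 m.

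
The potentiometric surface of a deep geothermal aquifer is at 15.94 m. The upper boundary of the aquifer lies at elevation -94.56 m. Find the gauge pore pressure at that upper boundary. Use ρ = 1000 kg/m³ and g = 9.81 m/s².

P ≈ 1080 kPa

Pressure head at the aquifer top: ψ = h − z = 15.94 − (-94.56) = 110.50 m.
P = ρgψ = 1000 × 9.81 × 110.50 = 1084005 Pa ≈ 1080 kPa.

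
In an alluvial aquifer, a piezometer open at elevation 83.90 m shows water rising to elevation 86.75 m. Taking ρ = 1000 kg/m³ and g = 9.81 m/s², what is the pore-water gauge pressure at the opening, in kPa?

P ≈ 28.0 kPa

Pressure head ψ = h − z = 86.75 − 83.90 = 2.85 m.
P = ρgψ = 1000 × 9.81 × 2.85 = 27958 Pa ≈ 28.0 kPa.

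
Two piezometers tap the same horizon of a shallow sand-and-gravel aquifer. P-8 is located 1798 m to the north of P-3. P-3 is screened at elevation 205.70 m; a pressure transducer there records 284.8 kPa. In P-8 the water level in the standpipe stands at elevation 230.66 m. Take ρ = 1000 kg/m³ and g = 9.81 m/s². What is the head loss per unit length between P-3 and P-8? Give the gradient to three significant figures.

i ≈ 0.00226 m/m

Pressure head at P-3: ψ = P/(ρg) = 284.8×1000 / (1000 × 9.81) = 29.03 m.
Total head at P-3: h = z + ψ = 205.70 + 29.03 = 234.73 m.
Total head at P-8: h = 230.66 m (water level in the piezometer is the total head).
Head difference: h(P-3) − h(P-8) = 234.73 − 230.66 = 4.07 m.
Hydraulic gradient: i = |Δh| / L = 4.07 / 1798 = 0.00226.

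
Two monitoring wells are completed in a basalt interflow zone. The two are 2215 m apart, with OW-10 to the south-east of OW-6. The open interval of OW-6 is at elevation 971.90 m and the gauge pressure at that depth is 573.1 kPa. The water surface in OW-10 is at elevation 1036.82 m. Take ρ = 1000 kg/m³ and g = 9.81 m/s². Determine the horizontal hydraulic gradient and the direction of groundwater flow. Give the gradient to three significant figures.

i ≈ 0.00293; groundwater flows toward the north-west

Pressure head at OW-6: ψ = P/(ρg) = 573.1×1000 / (1000 × 9.81) = 58.42 m.
Total head at OW-6: h = z + ψ = 971.90 + 58.42 = 1030.32 m.
Total head at OW-10: h = 1036.82 m (water level in the piezometer is the total head).
Head difference: h(OW-6) − h(OW-10) = 1030.32 − 1036.82 = -6.50 m.
Hydraulic gradient: i = |Δh| / L = 6.50 / 2215 = 0.00293.
Flow is from higher to lower head: from OW-10 toward OW-6, i.e. toward the north-west.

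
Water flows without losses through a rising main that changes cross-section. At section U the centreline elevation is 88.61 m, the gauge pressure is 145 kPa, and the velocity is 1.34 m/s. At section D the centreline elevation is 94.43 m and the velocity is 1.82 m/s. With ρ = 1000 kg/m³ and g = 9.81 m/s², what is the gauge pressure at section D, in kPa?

Pressure head at U: ψ₁ = P₁/(ρg) = 145×1000 / (1000 × 9.81) = 14.78 m.
Velocity heads: v₁²/2g = 1.34²/19.62 = 0.092 m; v₂²/2g = 1.82²/19.62 = 0.169 m.
Total head H = z₁ + ψ₁ + v₁²/2g = 88.61 + 14.78 + 0.092 = 103.48 m.
ψ₂ = H − z₂ − v₂²/2g = 103.48 − 94.43 − 0.169 = 8.88 m.
P₂ = ρgψ₂ = 1000 × 9.81 × 8.88 ≈ 87.1 kPa.

P₂ ≈ 87.1 kPa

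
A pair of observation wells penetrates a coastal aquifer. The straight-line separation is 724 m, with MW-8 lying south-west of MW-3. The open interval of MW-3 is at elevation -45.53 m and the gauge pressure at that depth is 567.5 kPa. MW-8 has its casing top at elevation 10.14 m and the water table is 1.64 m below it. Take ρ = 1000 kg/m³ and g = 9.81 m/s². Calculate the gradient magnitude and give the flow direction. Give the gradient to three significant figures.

i ≈ 0.00528; groundwater flows toward the south-west

Pressure head at MW-3: ψ = P/(ρg) = 567.5×1000 / (1000 × 9.81) = 57.85 m.
Total head at MW-3: h = z + ψ = -45.53 + 57.85 = 12.32 m.
Total head at MW-8: h = 10.14 − 1.64 = 8.50 m.
Head difference: h(MW-3) − h(MW-8) = 12.32 − 8.50 = 3.82 m.
Hydraulic gradient: i = |Δh| / L = 3.82 / 724 = 0.00528.
Flow is from higher to lower head: from MW-3 toward MW-8, i.e. toward the south-west.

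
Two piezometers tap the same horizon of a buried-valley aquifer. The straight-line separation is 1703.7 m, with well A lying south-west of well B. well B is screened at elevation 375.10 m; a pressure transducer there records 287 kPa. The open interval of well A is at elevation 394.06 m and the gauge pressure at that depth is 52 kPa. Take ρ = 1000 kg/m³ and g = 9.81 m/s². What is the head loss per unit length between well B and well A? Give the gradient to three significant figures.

i ≈ 0.00293 m/m

Pressure head at well B: ψ = P/(ρg) = 287×1000 / (1000 × 9.81) = 29.26 m.
Total head at well B: h = z + ψ = 375.10 + 29.26 = 404.36 m.
Pressure head at well A: ψ = P/(ρg) = 52×1000 / (1000 × 9.81) = 5.30 m.
Total head at well A: h = z + ψ = 394.06 + 5.30 = 399.36 m.
Head difference: h(well B) − h(well A) = 404.36 − 399.36 = 5.00 m.
Hydraulic gradient: i = |Δh| / L = 5.00 / 1703.7 = 0.00293.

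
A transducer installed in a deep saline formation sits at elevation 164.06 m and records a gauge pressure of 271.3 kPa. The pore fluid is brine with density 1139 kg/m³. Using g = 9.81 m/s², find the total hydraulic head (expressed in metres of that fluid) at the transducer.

ψ = P/(ρg) = 271.3×1000 / (1139 × 9.81) = 24.28 m.
h = z + ψ = 164.06 + 24.28 = 188.34 m.

h ≈ 188.34 m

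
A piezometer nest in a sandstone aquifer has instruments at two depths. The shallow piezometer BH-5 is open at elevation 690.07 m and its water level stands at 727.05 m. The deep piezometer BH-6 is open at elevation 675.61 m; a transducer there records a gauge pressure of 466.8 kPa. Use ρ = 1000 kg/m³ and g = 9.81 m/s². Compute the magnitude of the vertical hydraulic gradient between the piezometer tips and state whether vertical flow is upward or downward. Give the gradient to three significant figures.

Total head at BH-5: h = 727.05 m (water level in the standpipe).
Pressure head at BH-6: ψ = P/(ρg) = 466.8×1000 / (1000 × 9.81) = 47.58 m.
Total head at BH-6: h = z + ψ = 675.61 + 47.58 = 723.19 m.
Δh = h(BH-5) − h(BH-6) = 727.05 − 723.19 = 3.86 m.
Vertical separation Δz = 690.07 − 675.61 = 14.46 m.
|i_v| = |Δh| / Δz = 3.86 / 14.46 = 0.267.
Head is higher in the shallow piezometer, so vertical flow is downward (recharge condition).

|i_v| ≈ 0.267; vertical flow is downward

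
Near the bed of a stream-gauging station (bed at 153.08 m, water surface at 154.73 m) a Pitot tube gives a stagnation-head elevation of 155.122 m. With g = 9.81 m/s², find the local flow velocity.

Near the bed, under hydrostatic conditions, the piezometric head (z + ψ) equals the free-surface elevation, 154.73 m.
Velocity head = total − piezometric = 155.122 − 154.73 = 0.392 m.
v = √(2g·h_v) = √(2 × 9.81 × 0.392) = 2.77 m/s.

v ≈ 2.77 m/s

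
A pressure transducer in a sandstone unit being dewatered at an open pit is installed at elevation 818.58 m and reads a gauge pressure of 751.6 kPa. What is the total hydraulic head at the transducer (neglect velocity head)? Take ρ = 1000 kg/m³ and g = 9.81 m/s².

ψ = P/(ρg) = 751.6×1000 / (1000 × 9.81) = 76.62 m.
h = z + ψ = 818.58 + 76.62 = 895.20 m.

h ≈ 895.20 m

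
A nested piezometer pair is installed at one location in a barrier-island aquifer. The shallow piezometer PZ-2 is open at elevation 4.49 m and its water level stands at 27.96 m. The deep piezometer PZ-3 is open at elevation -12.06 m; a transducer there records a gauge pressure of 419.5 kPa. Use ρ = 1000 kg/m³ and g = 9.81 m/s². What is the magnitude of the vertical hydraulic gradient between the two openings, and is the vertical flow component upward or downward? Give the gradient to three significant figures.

|i_v| ≈ 0.166; vertical flow is upward

Total head at PZ-2: h = 27.96 m (water level in the standpipe).
Pressure head at PZ-3: ψ = P/(ρg) = 419.5×1000 / (1000 × 9.81) = 42.76 m.
Total head at PZ-3: h = z + ψ = -12.06 + 42.76 = 30.70 m.
Δh = h(PZ-2) − h(PZ-3) = 27.96 − 30.70 = -2.74 m.
Vertical separation Δz = 4.49 − (-12.06) = 16.55 m.
|i_v| = |Δh| / Δz = 2.74 / 16.55 = 0.166.
Head is higher in the deep piezometer, so vertical flow is upward (discharge condition).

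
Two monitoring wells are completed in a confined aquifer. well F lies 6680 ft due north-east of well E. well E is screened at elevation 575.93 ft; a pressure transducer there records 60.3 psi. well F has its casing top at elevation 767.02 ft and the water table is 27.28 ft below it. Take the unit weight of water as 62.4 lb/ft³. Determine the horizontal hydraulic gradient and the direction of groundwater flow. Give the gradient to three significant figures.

Pressure head at well E: ψ = 144·P/γ = 144 × 60.3 / 62.4 = 139.15 ft.
Total head at well E: h = z + ψ = 575.93 + 139.15 = 715.08 ft.
Total head at well F: h = 767.02 − 27.28 = 739.74 ft.
Head difference: h(well E) − h(well F) = 715.08 − 739.74 = -24.66 ft.
Hydraulic gradient: i = |Δh| / L = 24.66 / 6680 = 0.00369.
Flow is from higher to lower head: from well F toward well E, i.e. toward the south-west.

i ≈ 0.00369; groundwater flows toward the south-west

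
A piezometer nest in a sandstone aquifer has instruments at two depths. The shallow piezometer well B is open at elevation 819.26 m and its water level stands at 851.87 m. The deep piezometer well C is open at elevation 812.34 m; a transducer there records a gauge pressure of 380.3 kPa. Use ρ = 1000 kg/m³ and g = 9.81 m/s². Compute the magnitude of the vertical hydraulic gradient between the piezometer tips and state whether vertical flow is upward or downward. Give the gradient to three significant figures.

Total head at well B: h = 851.87 m (water level in the standpipe).
Pressure head at well C: ψ = P/(ρg) = 380.3×1000 / (1000 × 9.81) = 38.77 m.
Total head at well C: h = z + ψ = 812.34 + 38.77 = 851.11 m.
Δh = h(well B) − h(well C) = 851.87 − 851.11 = 0.76 m.
Vertical separation Δz = 819.26 − 812.34 = 6.92 m.
|i_v| = |Δh| / Δz = 0.76 / 6.92 = 0.110.
Head is higher in the shallow piezometer, so vertical flow is downward (recharge condition).

|i_v| ≈ 0.110; vertical flow is downward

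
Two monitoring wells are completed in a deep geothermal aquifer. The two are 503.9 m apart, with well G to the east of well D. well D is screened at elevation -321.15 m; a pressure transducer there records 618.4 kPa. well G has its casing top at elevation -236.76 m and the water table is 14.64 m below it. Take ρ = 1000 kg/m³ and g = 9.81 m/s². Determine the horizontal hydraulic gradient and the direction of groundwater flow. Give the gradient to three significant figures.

i ≈ 0.0133; groundwater flows toward the west

Pressure head at well D: ψ = P/(ρg) = 618.4×1000 / (1000 × 9.81) = 63.04 m.
Total head at well D: h = z + ψ = -321.15 + 63.04 = -258.11 m.
Total head at well G: h = -236.76 − 14.64 = -251.40 m.
Head difference: h(well D) − h(well G) = -258.11 − (-251.40) = -6.71 m.
Hydraulic gradient: i = |Δh| / L = 6.71 / 503.9 = 0.0133.
Flow is from higher to lower head: from well G toward well D, i.e. toward the west.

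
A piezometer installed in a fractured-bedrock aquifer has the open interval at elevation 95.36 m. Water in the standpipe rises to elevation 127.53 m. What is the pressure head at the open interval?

ψ ≈ 32.17 m

Total head h = 127.53 m (the water-surface elevation in the piezometer).
Pressure head ψ = h − z = 127.53 − 95.36 = 32.17 m.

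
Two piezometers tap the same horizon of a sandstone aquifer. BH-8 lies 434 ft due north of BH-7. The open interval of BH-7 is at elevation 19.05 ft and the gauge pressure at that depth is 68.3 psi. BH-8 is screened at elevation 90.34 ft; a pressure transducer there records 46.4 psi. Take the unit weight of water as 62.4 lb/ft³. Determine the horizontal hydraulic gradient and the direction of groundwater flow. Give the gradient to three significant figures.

i ≈ 0.0478; groundwater flows toward the south

Pressure head at BH-7: ψ = 144·P/γ = 144 × 68.3 / 62.4 = 157.62 ft.
Total head at BH-7: h = z + ψ = 19.05 + 157.62 = 176.67 ft.
Pressure head at BH-8: ψ = 144·P/γ = 144 × 46.4 / 62.4 = 107.08 ft.
Total head at BH-8: h = z + ψ = 90.34 + 107.08 = 197.42 ft.
Head difference: h(BH-7) − h(BH-8) = 176.67 − 197.42 = -20.75 ft.
Hydraulic gradient: i = |Δh| / L = 20.75 / 434 = 0.0478.
Flow is from higher to lower head: from BH-8 toward BH-7, i.e. toward the south.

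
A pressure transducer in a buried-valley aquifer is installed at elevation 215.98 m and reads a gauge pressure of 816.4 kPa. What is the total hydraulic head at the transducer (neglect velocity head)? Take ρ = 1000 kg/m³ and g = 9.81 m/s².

ψ = P/(ρg) = 816.4×1000 / (1000 × 9.81) = 83.22 m.
h = z + ψ = 215.98 + 83.22 = 299.20 m.

h ≈ 299.20 m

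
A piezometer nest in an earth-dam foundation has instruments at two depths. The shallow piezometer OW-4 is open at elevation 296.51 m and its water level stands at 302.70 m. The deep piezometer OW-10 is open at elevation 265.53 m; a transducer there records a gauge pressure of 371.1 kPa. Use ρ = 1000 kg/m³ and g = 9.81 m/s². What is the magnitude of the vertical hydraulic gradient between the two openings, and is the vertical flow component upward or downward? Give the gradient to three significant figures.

Total head at OW-4: h = 302.70 m (water level in the standpipe).
Pressure head at OW-10: ψ = P/(ρg) = 371.1×1000 / (1000 × 9.81) = 37.83 m.
Total head at OW-10: h = z + ψ = 265.53 + 37.83 = 303.36 m.
Δh = h(OW-4) − h(OW-10) = 302.70 − 303.36 = -0.66 m.
Vertical separation Δz = 296.51 − 265.53 = 30.98 m.
|i_v| = |Δh| / Δz = 0.66 / 30.98 = 0.0213.
Head is higher in the deep piezometer, so vertical flow is upward (discharge condition).

|i_v| ≈ 0.0213; vertical flow is upward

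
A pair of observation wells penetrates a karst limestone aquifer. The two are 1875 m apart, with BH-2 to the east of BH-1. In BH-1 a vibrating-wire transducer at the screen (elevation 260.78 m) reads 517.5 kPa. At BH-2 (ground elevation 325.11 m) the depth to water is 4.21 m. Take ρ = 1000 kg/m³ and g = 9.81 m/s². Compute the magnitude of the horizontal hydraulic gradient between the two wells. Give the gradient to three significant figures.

Pressure head at BH-1: ψ = P/(ρg) = 517.5×1000 / (1000 × 9.81) = 52.75 m.
Total head at BH-1: h = z + ψ = 260.78 + 52.75 = 313.53 m.
Total head at BH-2: h = 325.11 − 4.21 = 320.90 m.
Head difference: h(BH-1) − h(BH-2) = 313.53 − 320.90 = -7.37 m.
Hydraulic gradient: i = |Δh| / L = 7.37 / 1875 = 0.00393.

i ≈ 0.00393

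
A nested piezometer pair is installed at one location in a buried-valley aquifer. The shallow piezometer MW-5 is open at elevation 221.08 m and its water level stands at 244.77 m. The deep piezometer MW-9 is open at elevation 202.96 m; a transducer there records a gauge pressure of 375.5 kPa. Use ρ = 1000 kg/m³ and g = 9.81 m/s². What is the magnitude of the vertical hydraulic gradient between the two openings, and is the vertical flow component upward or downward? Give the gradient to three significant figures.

Total head at MW-5: h = 244.77 m (water level in the standpipe).
Pressure head at MW-9: ψ = P/(ρg) = 375.5×1000 / (1000 × 9.81) = 38.28 m.
Total head at MW-9: h = z + ψ = 202.96 + 38.28 = 241.24 m.
Δh = h(MW-5) − h(MW-9) = 244.77 − 241.24 = 3.53 m.
Vertical separation Δz = 221.08 − 202.96 = 18.12 m.
|i_v| = |Δh| / Δz = 3.53 / 18.12 = 0.195.
Head is higher in the shallow piezometer, so vertical flow is downward (recharge condition).

|i_v| ≈ 0.195; vertical flow is downward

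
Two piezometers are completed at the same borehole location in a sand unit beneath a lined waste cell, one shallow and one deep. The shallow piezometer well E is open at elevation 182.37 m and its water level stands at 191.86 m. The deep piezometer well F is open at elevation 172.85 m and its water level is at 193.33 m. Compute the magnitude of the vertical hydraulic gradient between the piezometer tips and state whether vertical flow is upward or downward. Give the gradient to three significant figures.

Total head at well E: h = 191.86 m (water level in the standpipe).
Total head at well F: h = 193.33 m.
Δh = h(well E) − h(well F) = 191.86 − 193.33 = -1.47 m.
Vertical separation Δz = 182.37 − 172.85 = 9.52 m.
|i_v| = |Δh| / Δz = 1.47 / 9.52 = 0.154.
Head is higher in the deep piezometer, so vertical flow is upward (discharge condition).

|i_v| ≈ 0.154; vertical flow is upward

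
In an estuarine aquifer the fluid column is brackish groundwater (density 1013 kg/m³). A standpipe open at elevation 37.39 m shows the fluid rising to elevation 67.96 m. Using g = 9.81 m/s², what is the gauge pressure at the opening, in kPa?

Pressure head ψ = h − z = 67.96 − 37.39 = 30.57 m.
P = ρgψ = 1013 × 9.81 × 30.57 = 303790 Pa ≈ 304 kPa.

P ≈ 304 kPa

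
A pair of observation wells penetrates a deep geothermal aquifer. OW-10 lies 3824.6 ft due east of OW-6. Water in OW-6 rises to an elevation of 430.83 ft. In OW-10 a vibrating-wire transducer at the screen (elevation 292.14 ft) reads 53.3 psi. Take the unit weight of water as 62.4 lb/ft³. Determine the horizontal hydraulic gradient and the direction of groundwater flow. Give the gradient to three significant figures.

Total head at OW-6: h = 430.83 ft (water level in the piezometer is the total head).
Pressure head at OW-10: ψ = 144·P/γ = 144 × 53.3 / 62.4 = 123.00 ft.
Total head at OW-10: h = z + ψ = 292.14 + 123.00 = 415.14 ft.
Head difference: h(OW-6) − h(OW-10) = 430.83 − 415.14 = 15.69 ft.
Hydraulic gradient: i = |Δh| / L = 15.69 / 3824.6 = 0.00410.
Flow is from higher to lower head: from OW-6 toward OW-10, i.e. toward the east.

i ≈ 0.00410; groundwater flows toward the east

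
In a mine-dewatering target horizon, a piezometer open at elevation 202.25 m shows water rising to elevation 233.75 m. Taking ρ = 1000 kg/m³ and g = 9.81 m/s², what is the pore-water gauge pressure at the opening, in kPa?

Pressure head ψ = h − z = 233.75 − 202.25 = 31.50 m.
P = ρgψ = 1000 × 9.81 × 31.50 = 309015 Pa ≈ 309 kPa.

P ≈ 309 kPa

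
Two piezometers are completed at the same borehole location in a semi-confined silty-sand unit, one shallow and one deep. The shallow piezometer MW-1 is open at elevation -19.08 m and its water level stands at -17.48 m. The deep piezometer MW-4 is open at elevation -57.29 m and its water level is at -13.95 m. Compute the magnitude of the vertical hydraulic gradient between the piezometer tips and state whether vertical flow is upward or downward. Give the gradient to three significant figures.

Total head at MW-1: h = -17.48 m (water level in the standpipe).
Total head at MW-4: h = -13.95 m.
Δh = h(MW-1) − h(MW-4) = -17.48 − (-13.95) = -3.53 m.
Vertical separation Δz = -19.08 − (-57.29) = 38.21 m.
|i_v| = |Δh| / Δz = 3.53 / 38.21 = 0.0924.
Head is higher in the deep piezometer, so vertical flow is upward (discharge condition).

|i_v| ≈ 0.0924; vertical flow is upward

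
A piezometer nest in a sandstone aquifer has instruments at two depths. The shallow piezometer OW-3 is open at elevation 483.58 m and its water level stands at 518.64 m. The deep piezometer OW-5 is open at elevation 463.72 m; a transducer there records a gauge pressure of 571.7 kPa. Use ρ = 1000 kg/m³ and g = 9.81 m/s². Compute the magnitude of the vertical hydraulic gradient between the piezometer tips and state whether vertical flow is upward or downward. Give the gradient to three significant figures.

Total head at OW-3: h = 518.64 m (water level in the standpipe).
Pressure head at OW-5: ψ = P/(ρg) = 571.7×1000 / (1000 × 9.81) = 58.28 m.
Total head at OW-5: h = z + ψ = 463.72 + 58.28 = 522.00 m.
Δh = h(OW-3) − h(OW-5) = 518.64 − 522.00 = -3.36 m.
Vertical separation Δz = 483.58 − 463.72 = 19.86 m.
|i_v| = |Δh| / Δz = 3.36 / 19.86 = 0.169.
Head is higher in the deep piezometer, so vertical flow is upward (discharge condition).

|i_v| ≈ 0.169; vertical flow is upward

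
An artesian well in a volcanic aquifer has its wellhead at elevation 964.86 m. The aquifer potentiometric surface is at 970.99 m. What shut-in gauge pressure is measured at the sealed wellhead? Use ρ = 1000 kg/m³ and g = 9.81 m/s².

P ≈ 60.1 kPa

Head above the cap: Δh = 970.99 − 964.86 = 6.13 m.
P = ρgΔh = 1000 × 9.81 × 6.13 = 60135 Pa ≈ 60.1 kPa.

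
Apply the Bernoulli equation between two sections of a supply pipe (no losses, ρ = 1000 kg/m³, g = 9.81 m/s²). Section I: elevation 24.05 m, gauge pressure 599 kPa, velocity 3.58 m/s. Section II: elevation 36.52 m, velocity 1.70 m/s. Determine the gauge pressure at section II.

P₂ ≈ 482 kPa

Pressure head at I: ψ₁ = P₁/(ρg) = 599×1000 / (1000 × 9.81) = 61.06 m.
Velocity heads: v₁²/2g = 3.58²/19.62 = 0.653 m; v₂²/2g = 1.70²/19.62 = 0.147 m.
Total head H = z₁ + ψ₁ + v₁²/2g = 24.05 + 61.06 + 0.653 = 85.76 m.
ψ₂ = H − z₂ − v₂²/2g = 85.76 − 36.52 − 0.147 = 49.09 m.
P₂ = ρgψ₂ = 1000 × 9.81 × 49.09 ≈ 482 kPa.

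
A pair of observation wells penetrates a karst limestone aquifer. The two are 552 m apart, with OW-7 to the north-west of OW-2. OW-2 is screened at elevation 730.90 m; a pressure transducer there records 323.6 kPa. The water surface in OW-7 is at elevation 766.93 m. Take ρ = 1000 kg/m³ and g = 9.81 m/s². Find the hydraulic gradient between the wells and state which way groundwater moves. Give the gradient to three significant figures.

i ≈ 0.00551; groundwater flows toward the south-east

Pressure head at OW-2: ψ = P/(ρg) = 323.6×1000 / (1000 × 9.81) = 32.99 m.
Total head at OW-2: h = z + ψ = 730.90 + 32.99 = 763.89 m.
Total head at OW-7: h = 766.93 m (water level in the piezometer is the total head).
Head difference: h(OW-2) − h(OW-7) = 763.89 − 766.93 = -3.04 m.
Hydraulic gradient: i = |Δh| / L = 3.04 / 552 = 0.00551.
Flow is from higher to lower head: from OW-7 toward OW-2, i.e. toward the south-east.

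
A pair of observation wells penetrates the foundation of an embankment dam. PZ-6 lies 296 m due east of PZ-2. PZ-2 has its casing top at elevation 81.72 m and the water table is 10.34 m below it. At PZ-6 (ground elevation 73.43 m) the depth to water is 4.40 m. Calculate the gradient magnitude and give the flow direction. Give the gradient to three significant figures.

i ≈ 0.00794; groundwater flows toward the east

Total head at PZ-2: h = 81.72 − 10.34 = 71.38 m.
Total head at PZ-6: h = 73.43 − 4.40 = 69.03 m.
Head difference: h(PZ-2) − h(PZ-6) = 71.38 − 69.03 = 2.35 m.
Hydraulic gradient: i = |Δh| / L = 2.35 / 296 = 0.00794.
Flow is from higher to lower head: from PZ-2 toward PZ-6, i.e. toward the east.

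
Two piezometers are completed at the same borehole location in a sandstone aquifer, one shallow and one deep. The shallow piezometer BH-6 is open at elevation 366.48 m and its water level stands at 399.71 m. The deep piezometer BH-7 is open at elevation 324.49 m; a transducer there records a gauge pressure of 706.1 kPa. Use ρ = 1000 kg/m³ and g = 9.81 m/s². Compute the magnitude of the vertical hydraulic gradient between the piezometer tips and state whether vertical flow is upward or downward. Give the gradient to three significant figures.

Total head at BH-6: h = 399.71 m (water level in the standpipe).
Pressure head at BH-7: ψ = P/(ρg) = 706.1×1000 / (1000 × 9.81) = 71.98 m.
Total head at BH-7: h = z + ψ = 324.49 + 71.98 = 396.47 m.
Δh = h(BH-6) − h(BH-7) = 399.71 − 396.47 = 3.24 m.
Vertical separation Δz = 366.48 − 324.49 = 41.99 m.
|i_v| = |Δh| / Δz = 3.24 / 41.99 = 0.0772.
Head is higher in the shallow piezometer, so vertical flow is downward (recharge condition).

|i_v| ≈ 0.0772; vertical flow is downward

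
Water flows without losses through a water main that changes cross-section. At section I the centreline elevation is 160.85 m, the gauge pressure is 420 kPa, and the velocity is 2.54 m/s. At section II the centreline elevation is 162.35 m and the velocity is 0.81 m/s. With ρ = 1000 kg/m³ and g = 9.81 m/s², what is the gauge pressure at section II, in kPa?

P₂ ≈ 408 kPa

Pressure head at I: ψ₁ = P₁/(ρg) = 420×1000 / (1000 × 9.81) = 42.81 m.
Velocity heads: v₁²/2g = 2.54²/19.62 = 0.329 m; v₂²/2g = 0.81²/19.62 = 0.033 m.
Total head H = z₁ + ψ₁ + v₁²/2g = 160.85 + 42.81 + 0.329 = 203.99 m.
ψ₂ = H − z₂ − v₂²/2g = 203.99 − 162.35 − 0.033 = 41.61 m.
P₂ = ρgψ₂ = 1000 × 9.81 × 41.61 ≈ 408 kPa.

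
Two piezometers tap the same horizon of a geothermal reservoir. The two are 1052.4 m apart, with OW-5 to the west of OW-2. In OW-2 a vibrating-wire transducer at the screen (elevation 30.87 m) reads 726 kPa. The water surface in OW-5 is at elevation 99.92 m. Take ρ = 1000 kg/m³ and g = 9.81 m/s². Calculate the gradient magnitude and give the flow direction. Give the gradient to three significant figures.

Pressure head at OW-2: ψ = P/(ρg) = 726×1000 / (1000 × 9.81) = 74.01 m.
Total head at OW-2: h = z + ψ = 30.87 + 74.01 = 104.88 m.
Total head at OW-5: h = 99.92 m (water level in the piezometer is the total head).
Head difference: h(OW-2) − h(OW-5) = 104.88 − 99.92 = 4.96 m.
Hydraulic gradient: i = |Δh| / L = 4.96 / 1052.4 = 0.00471.
Flow is from higher to lower head: from OW-2 toward OW-5, i.e. toward the west.

i ≈ 0.00471; groundwater flows toward the west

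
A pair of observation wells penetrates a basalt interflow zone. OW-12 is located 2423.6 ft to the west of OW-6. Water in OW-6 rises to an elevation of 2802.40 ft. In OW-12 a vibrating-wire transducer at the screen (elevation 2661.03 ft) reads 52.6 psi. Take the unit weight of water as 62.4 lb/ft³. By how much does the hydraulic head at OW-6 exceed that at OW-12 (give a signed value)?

Total head at OW-6: h = 2802.40 ft (water level in the piezometer is the total head).
Pressure head at OW-12: ψ = 144·P/γ = 144 × 52.6 / 62.4 = 121.38 ft.
Total head at OW-12: h = z + ψ = 2661.03 + 121.38 = 2782.41 ft.
Head difference: h(OW-6) − h(OW-12) = 2802.40 − 2782.41 = 19.99 ft.

Δh ≈ 19.99 ft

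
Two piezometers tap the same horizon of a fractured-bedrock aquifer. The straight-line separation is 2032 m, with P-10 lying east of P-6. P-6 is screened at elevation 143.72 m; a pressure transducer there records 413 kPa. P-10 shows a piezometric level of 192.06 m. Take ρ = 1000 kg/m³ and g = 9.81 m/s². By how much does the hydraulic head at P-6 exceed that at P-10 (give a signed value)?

Pressure head at P-6: ψ = P/(ρg) = 413×1000 / (1000 × 9.81) = 42.10 m.
Total head at P-6: h = z + ψ = 143.72 + 42.10 = 185.82 m.
Total head at P-10: h = 192.06 m (water level in the piezometer is the total head).
Head difference: h(P-6) − h(P-10) = 185.82 − 192.06 = -6.24 m.

Δh ≈ -6.24 m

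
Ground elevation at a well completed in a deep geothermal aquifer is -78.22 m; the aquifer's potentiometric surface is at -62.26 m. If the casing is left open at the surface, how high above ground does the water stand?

≈ 15.96 m above ground

Water rises to the potentiometric surface, so the rise above ground = -62.26 − (-78.22) = 15.96 m.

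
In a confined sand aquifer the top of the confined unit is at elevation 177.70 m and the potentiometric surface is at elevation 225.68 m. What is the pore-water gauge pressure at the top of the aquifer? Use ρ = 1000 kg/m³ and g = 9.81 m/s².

Pressure head at the aquifer top: ψ = h − z = 225.68 − 177.70 = 47.98 m.
P = ρgψ = 1000 × 9.81 × 47.98 = 470684 Pa ≈ 471 kPa.

P ≈ 471 kPa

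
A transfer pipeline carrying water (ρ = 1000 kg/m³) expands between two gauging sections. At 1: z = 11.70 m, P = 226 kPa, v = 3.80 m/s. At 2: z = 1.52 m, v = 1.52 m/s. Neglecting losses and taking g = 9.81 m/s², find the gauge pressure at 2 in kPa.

P₂ ≈ 332 kPa

Pressure head at 1: ψ₁ = P₁/(ρg) = 226×1000 / (1000 × 9.81) = 23.04 m.
Velocity heads: v₁²/2g = 3.80²/19.62 = 0.736 m; v₂²/2g = 1.52²/19.62 = 0.118 m.
Total head H = z₁ + ψ₁ + v₁²/2g = 11.70 + 23.04 + 0.736 = 35.48 m.
ψ₂ = H − z₂ − v₂²/2g = 35.48 − 1.52 − 0.118 = 33.84 m.
P₂ = ρgψ₂ = 1000 × 9.81 × 33.84 ≈ 332 kPa.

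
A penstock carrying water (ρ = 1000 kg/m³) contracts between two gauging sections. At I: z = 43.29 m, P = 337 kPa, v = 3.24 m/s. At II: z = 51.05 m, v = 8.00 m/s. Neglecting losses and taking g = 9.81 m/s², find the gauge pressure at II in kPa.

P₂ ≈ 234 kPa

Pressure head at I: ψ₁ = P₁/(ρg) = 337×1000 / (1000 × 9.81) = 34.35 m.
Velocity heads: v₁²/2g = 3.24²/19.62 = 0.535 m; v₂²/2g = 8.00²/19.62 = 3.262 m.
Total head H = z₁ + ψ₁ + v₁²/2g = 43.29 + 34.35 + 0.535 = 78.17 m.
ψ₂ = H − z₂ − v₂²/2g = 78.17 − 51.05 − 3.262 = 23.86 m.
P₂ = ρgψ₂ = 1000 × 9.81 × 23.86 ≈ 234 kPa.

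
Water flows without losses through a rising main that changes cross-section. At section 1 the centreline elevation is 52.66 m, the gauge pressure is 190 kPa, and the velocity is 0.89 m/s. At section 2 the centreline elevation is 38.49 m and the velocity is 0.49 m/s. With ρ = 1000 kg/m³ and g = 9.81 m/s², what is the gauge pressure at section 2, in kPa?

Pressure head at 1: ψ₁ = P₁/(ρg) = 190×1000 / (1000 × 9.81) = 19.37 m.
Velocity heads: v₁²/2g = 0.89²/19.62 = 0.040 m; v₂²/2g = 0.49²/19.62 = 0.012 m.
Total head H = z₁ + ψ₁ + v₁²/2g = 52.66 + 19.37 + 0.040 = 72.07 m.
ψ₂ = H − z₂ − v₂²/2g = 72.07 − 38.49 − 0.012 = 33.57 m.
P₂ = ρgψ₂ = 1000 × 9.81 × 33.57 ≈ 329 kPa.

P₂ ≈ 329 kPa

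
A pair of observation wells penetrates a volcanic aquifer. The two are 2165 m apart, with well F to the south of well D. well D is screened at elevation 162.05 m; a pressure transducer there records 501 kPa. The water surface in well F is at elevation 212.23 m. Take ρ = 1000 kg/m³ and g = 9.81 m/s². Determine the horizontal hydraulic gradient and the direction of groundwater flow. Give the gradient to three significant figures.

Pressure head at well D: ψ = P/(ρg) = 501×1000 / (1000 × 9.81) = 51.07 m.
Total head at well D: h = z + ψ = 162.05 + 51.07 = 213.12 m.
Total head at well F: h = 212.23 m (water level in the piezometer is the total head).
Head difference: h(well D) − h(well F) = 213.12 − 212.23 = 0.89 m.
Hydraulic gradient: i = |Δh| / L = 0.89 / 2165 = 0.000411.
Flow is from higher to lower head: from well D toward well F, i.e. toward the south.

i ≈ 0.000411; groundwater flows toward the south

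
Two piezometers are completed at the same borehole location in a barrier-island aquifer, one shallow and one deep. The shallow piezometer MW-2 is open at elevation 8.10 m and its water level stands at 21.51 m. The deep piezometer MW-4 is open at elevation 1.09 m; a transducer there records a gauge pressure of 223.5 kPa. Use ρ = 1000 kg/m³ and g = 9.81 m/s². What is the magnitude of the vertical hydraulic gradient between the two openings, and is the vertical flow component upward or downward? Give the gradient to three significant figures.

|i_v| ≈ 0.337; vertical flow is upward

Total head at MW-2: h = 21.51 m (water level in the standpipe).
Pressure head at MW-4: ψ = P/(ρg) = 223.5×1000 / (1000 × 9.81) = 22.78 m.
Total head at MW-4: h = z + ψ = 1.09 + 22.78 = 23.87 m.
Δh = h(MW-2) − h(MW-4) = 21.51 − 23.87 = -2.36 m.
Vertical separation Δz = 8.10 − 1.09 = 7.01 m.
|i_v| = |Δh| / Δz = 2.36 / 7.01 = 0.337.
Head is higher in the deep piezometer, so vertical flow is upward (discharge condition).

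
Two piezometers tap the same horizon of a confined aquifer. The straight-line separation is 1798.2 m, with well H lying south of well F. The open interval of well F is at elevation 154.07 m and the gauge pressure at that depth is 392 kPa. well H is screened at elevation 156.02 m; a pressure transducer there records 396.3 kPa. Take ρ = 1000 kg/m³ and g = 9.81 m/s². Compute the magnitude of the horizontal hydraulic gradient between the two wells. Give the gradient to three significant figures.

i ≈ 0.00133

Pressure head at well F: ψ = P/(ρg) = 392×1000 / (1000 × 9.81) = 39.96 m.
Total head at well F: h = z + ψ = 154.07 + 39.96 = 194.03 m.
Pressure head at well H: ψ = P/(ρg) = 396.3×1000 / (1000 × 9.81) = 40.40 m.
Total head at well H: h = z + ψ = 156.02 + 40.40 = 196.42 m.
Head difference: h(well F) − h(well H) = 194.03 − 196.42 = -2.39 m.
Hydraulic gradient: i = |Δh| / L = 2.39 / 1798.2 = 0.00133.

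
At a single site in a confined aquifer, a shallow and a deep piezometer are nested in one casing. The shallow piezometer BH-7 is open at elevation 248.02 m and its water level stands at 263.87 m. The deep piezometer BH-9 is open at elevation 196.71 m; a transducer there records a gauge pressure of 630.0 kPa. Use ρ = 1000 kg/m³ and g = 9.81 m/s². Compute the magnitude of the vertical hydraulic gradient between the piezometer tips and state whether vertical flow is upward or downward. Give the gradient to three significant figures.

Total head at BH-7: h = 263.87 m (water level in the standpipe).
Pressure head at BH-9: ψ = P/(ρg) = 630.0×1000 / (1000 × 9.81) = 64.22 m.
Total head at BH-9: h = z + ψ = 196.71 + 64.22 = 260.93 m.
Δh = h(BH-7) − h(BH-9) = 263.87 − 260.93 = 2.94 m.
Vertical separation Δz = 248.02 − 196.71 = 51.31 m.
|i_v| = |Δh| / Δz = 2.94 / 51.31 = 0.0573.
Head is higher in the shallow piezometer, so vertical flow is downward (recharge condition).

|i_v| ≈ 0.0573; vertical flow is downward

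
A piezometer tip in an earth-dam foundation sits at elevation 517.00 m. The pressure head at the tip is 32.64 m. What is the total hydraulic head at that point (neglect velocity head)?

h = z + ψ = 517.00 + 32.64 = 549.64 m.

h ≈ 549.64 m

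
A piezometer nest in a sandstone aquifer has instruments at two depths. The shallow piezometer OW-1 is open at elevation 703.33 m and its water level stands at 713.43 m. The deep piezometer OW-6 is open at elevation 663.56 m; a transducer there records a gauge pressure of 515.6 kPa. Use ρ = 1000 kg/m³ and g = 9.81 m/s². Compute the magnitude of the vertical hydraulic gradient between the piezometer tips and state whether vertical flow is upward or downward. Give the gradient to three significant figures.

|i_v| ≈ 0.0676; vertical flow is upward

Total head at OW-1: h = 713.43 m (water level in the standpipe).
Pressure head at OW-6: ψ = P/(ρg) = 515.6×1000 / (1000 × 9.81) = 52.56 m.
Total head at OW-6: h = z + ψ = 663.56 + 52.56 = 716.12 m.
Δh = h(OW-1) − h(OW-6) = 713.43 − 716.12 = -2.69 m.
Vertical separation Δz = 703.33 − 663.56 = 39.77 m.
|i_v| = |Δh| / Δz = 2.69 / 39.77 = 0.0676.
Head is higher in the deep piezometer, so vertical flow is upward (discharge condition).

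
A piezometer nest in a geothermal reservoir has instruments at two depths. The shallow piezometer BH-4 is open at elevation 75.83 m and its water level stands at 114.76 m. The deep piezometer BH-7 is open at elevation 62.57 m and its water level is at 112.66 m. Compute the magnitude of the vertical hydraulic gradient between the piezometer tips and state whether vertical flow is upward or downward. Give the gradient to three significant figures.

|i_v| ≈ 0.158; vertical flow is downward

Total head at BH-4: h = 114.76 m (water level in the standpipe).
Total head at BH-7: h = 112.66 m.
Δh = h(BH-4) − h(BH-7) = 114.76 − 112.66 = 2.10 m.
Vertical separation Δz = 75.83 − 62.57 = 13.26 m.
|i_v| = |Δh| / Δz = 2.10 / 13.26 = 0.158.
Head is higher in the shallow piezometer, so vertical flow is downward (recharge condition).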